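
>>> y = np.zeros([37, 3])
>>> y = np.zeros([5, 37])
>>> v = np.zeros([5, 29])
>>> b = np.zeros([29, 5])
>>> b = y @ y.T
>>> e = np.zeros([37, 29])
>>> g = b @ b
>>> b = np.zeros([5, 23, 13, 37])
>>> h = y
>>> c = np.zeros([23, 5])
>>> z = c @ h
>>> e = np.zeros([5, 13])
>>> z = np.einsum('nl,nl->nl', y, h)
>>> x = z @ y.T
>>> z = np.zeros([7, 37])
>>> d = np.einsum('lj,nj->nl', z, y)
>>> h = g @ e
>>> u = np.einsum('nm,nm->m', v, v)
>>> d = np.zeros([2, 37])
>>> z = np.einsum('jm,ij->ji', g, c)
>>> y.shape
(5, 37)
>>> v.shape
(5, 29)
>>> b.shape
(5, 23, 13, 37)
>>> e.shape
(5, 13)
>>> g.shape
(5, 5)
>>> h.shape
(5, 13)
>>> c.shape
(23, 5)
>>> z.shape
(5, 23)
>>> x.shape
(5, 5)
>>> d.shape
(2, 37)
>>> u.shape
(29,)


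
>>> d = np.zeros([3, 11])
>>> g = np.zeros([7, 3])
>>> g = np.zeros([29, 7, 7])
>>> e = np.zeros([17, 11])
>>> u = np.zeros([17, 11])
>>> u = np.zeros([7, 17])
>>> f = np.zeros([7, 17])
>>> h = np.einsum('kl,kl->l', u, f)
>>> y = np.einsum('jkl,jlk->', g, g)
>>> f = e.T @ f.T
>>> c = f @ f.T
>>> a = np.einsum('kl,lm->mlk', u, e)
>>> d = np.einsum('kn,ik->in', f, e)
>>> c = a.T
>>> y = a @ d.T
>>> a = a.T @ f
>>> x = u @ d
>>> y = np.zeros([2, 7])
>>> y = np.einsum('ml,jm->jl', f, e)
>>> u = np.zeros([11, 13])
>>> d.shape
(17, 7)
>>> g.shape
(29, 7, 7)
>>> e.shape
(17, 11)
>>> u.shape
(11, 13)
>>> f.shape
(11, 7)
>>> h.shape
(17,)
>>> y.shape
(17, 7)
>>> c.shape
(7, 17, 11)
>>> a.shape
(7, 17, 7)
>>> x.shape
(7, 7)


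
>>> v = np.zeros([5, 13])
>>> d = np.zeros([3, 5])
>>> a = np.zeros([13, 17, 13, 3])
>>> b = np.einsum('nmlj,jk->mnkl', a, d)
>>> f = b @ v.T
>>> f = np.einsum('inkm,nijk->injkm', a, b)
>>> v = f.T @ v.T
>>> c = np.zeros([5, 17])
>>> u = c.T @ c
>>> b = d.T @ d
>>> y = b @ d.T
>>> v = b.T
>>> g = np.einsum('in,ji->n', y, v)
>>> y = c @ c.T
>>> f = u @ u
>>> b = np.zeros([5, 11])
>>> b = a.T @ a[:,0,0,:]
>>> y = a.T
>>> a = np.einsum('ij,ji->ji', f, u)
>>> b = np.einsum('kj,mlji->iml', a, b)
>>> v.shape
(5, 5)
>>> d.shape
(3, 5)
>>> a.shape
(17, 17)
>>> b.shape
(3, 3, 13)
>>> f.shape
(17, 17)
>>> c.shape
(5, 17)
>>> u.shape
(17, 17)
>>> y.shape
(3, 13, 17, 13)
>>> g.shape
(3,)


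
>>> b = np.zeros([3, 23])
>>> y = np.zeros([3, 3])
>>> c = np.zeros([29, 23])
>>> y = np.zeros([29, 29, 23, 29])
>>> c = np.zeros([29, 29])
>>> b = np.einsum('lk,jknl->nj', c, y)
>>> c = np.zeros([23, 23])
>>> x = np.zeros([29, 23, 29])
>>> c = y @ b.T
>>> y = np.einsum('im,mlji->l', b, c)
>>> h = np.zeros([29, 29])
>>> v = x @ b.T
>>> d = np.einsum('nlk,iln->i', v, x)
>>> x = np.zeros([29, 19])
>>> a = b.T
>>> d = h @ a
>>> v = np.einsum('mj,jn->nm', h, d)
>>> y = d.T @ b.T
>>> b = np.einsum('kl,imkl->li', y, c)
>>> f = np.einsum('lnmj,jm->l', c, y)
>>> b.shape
(23, 29)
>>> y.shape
(23, 23)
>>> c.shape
(29, 29, 23, 23)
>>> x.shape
(29, 19)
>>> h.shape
(29, 29)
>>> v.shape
(23, 29)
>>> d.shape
(29, 23)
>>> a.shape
(29, 23)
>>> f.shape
(29,)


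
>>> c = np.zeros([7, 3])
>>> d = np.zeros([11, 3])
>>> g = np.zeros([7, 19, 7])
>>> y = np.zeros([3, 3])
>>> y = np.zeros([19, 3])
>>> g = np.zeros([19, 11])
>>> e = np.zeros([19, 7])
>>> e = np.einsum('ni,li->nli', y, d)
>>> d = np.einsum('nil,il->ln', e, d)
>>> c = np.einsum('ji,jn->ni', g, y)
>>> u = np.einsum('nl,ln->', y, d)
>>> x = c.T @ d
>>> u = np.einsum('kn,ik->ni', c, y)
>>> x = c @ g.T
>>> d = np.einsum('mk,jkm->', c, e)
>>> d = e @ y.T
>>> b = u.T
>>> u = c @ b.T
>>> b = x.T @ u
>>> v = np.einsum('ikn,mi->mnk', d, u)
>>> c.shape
(3, 11)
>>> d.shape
(19, 11, 19)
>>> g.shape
(19, 11)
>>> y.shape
(19, 3)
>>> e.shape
(19, 11, 3)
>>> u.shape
(3, 19)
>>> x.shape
(3, 19)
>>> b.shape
(19, 19)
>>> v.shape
(3, 19, 11)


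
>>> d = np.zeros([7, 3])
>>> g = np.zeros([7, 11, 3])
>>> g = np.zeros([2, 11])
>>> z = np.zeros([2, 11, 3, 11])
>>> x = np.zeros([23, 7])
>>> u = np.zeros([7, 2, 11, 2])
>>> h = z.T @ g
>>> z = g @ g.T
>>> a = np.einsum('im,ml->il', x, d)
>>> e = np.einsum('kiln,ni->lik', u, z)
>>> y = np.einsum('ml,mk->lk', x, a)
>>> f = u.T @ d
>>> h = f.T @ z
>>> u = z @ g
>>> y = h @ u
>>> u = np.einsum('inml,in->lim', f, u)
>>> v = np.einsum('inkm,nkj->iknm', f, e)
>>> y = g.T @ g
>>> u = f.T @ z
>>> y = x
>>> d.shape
(7, 3)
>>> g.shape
(2, 11)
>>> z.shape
(2, 2)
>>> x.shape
(23, 7)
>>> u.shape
(3, 2, 11, 2)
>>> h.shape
(3, 2, 11, 2)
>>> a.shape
(23, 3)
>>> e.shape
(11, 2, 7)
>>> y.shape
(23, 7)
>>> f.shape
(2, 11, 2, 3)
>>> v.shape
(2, 2, 11, 3)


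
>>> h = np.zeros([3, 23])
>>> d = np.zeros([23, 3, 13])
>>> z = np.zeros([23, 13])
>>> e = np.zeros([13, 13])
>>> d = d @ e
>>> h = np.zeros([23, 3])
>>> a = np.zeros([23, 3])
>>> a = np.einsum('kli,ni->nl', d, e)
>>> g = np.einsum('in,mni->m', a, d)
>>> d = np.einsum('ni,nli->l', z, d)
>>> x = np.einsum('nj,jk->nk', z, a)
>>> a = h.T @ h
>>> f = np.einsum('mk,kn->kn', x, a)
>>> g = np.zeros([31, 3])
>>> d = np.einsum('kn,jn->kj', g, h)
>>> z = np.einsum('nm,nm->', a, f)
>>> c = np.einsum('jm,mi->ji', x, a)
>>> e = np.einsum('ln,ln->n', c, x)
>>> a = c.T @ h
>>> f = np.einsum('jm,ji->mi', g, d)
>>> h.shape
(23, 3)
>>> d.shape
(31, 23)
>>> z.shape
()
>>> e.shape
(3,)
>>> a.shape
(3, 3)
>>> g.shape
(31, 3)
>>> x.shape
(23, 3)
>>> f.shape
(3, 23)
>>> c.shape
(23, 3)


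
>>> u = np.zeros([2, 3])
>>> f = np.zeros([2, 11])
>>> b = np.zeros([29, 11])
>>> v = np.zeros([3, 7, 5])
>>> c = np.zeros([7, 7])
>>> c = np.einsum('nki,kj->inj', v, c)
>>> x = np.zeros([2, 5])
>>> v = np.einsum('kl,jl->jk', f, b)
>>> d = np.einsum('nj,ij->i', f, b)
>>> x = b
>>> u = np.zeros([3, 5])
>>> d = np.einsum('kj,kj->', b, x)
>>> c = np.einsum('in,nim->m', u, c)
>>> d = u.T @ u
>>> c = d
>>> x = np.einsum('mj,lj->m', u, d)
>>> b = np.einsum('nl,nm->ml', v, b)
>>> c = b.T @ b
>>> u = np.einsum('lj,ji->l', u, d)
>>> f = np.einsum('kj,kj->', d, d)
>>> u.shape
(3,)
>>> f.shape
()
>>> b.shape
(11, 2)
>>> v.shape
(29, 2)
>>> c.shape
(2, 2)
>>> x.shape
(3,)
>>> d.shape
(5, 5)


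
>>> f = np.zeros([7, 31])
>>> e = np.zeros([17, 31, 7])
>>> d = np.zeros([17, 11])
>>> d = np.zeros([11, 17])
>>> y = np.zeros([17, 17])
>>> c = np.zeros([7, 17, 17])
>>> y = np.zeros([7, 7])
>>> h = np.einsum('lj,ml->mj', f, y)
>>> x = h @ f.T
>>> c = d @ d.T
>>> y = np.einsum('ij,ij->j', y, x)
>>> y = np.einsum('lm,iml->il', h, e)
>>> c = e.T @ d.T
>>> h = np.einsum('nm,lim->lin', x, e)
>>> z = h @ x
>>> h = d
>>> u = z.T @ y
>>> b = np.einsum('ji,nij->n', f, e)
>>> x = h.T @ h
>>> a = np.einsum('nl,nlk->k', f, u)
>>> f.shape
(7, 31)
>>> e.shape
(17, 31, 7)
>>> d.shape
(11, 17)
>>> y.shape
(17, 7)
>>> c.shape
(7, 31, 11)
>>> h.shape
(11, 17)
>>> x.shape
(17, 17)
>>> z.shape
(17, 31, 7)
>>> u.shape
(7, 31, 7)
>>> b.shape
(17,)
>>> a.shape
(7,)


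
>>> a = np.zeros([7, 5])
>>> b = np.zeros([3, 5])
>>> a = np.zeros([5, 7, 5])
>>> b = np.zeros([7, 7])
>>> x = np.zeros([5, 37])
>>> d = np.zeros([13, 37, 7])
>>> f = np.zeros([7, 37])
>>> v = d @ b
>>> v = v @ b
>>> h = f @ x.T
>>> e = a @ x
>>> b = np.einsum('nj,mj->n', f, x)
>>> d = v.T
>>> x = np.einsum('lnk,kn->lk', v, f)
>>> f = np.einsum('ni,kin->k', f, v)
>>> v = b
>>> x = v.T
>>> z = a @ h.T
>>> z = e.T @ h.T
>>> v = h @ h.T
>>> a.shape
(5, 7, 5)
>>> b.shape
(7,)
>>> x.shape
(7,)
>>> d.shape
(7, 37, 13)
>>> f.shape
(13,)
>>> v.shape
(7, 7)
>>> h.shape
(7, 5)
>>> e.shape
(5, 7, 37)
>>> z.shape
(37, 7, 7)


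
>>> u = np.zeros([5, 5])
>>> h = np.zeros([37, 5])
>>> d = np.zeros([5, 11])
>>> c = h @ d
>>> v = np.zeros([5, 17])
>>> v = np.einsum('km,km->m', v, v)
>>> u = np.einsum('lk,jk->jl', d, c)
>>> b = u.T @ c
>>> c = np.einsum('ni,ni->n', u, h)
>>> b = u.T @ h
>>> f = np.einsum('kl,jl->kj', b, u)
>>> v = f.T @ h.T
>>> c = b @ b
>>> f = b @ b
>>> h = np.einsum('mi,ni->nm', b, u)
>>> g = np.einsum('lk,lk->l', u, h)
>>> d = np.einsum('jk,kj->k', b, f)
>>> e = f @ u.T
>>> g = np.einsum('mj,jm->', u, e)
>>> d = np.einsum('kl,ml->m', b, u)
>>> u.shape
(37, 5)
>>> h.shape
(37, 5)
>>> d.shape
(37,)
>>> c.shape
(5, 5)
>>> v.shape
(37, 37)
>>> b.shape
(5, 5)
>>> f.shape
(5, 5)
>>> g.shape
()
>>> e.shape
(5, 37)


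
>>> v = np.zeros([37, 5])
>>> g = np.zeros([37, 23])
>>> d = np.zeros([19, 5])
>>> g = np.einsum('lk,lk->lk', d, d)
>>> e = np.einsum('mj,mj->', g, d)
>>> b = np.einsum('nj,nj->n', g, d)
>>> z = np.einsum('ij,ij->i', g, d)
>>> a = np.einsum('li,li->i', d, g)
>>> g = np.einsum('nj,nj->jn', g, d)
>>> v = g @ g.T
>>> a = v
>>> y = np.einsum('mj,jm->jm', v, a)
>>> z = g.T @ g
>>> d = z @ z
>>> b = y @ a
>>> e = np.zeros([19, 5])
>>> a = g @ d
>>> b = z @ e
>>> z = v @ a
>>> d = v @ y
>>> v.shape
(5, 5)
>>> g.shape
(5, 19)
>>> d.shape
(5, 5)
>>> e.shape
(19, 5)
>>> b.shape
(19, 5)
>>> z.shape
(5, 19)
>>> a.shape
(5, 19)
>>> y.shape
(5, 5)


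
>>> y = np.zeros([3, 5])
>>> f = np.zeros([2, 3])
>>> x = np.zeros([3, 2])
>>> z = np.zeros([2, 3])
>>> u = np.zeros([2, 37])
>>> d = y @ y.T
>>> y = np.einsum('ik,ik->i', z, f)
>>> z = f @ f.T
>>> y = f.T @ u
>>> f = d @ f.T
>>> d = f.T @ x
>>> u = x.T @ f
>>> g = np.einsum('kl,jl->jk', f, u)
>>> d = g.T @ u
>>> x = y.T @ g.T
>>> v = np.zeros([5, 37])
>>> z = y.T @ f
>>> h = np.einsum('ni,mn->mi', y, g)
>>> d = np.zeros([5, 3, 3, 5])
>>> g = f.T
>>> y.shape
(3, 37)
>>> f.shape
(3, 2)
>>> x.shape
(37, 2)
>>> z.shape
(37, 2)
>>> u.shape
(2, 2)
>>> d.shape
(5, 3, 3, 5)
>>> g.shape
(2, 3)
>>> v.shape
(5, 37)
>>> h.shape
(2, 37)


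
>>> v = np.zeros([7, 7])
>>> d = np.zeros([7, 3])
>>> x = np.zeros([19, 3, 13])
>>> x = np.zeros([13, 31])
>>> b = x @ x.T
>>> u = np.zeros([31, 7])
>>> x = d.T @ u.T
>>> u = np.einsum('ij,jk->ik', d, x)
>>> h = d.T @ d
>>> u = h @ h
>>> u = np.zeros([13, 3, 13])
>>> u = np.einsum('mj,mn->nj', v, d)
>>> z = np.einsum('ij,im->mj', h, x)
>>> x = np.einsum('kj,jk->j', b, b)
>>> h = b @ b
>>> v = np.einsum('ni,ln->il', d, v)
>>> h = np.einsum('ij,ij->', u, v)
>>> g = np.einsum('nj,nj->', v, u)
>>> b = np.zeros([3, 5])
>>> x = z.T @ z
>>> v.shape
(3, 7)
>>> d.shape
(7, 3)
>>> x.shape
(3, 3)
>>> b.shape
(3, 5)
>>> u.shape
(3, 7)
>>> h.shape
()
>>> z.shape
(31, 3)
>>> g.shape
()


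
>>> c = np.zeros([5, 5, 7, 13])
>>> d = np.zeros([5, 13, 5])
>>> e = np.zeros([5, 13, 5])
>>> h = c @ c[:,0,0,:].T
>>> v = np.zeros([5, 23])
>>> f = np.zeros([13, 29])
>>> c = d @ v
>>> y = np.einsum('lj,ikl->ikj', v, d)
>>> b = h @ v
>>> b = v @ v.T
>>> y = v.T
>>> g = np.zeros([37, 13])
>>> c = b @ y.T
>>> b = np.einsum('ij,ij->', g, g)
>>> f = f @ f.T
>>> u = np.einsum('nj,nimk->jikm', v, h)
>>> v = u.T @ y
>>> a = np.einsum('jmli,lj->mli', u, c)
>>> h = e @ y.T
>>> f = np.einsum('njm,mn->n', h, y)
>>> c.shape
(5, 23)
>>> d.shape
(5, 13, 5)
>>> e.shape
(5, 13, 5)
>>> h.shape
(5, 13, 23)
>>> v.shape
(7, 5, 5, 5)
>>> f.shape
(5,)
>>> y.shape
(23, 5)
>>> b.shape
()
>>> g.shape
(37, 13)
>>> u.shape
(23, 5, 5, 7)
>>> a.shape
(5, 5, 7)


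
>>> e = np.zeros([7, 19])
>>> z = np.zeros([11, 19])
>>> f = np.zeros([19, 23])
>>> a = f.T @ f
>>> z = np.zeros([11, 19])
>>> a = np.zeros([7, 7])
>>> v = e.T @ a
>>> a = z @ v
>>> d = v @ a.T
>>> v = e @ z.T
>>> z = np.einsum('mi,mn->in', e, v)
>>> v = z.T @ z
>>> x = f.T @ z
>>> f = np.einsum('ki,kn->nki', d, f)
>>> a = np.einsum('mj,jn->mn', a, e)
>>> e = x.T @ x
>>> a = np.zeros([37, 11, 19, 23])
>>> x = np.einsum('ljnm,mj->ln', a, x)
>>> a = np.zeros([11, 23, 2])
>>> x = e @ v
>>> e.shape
(11, 11)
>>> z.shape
(19, 11)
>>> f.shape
(23, 19, 11)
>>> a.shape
(11, 23, 2)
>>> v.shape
(11, 11)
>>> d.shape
(19, 11)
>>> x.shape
(11, 11)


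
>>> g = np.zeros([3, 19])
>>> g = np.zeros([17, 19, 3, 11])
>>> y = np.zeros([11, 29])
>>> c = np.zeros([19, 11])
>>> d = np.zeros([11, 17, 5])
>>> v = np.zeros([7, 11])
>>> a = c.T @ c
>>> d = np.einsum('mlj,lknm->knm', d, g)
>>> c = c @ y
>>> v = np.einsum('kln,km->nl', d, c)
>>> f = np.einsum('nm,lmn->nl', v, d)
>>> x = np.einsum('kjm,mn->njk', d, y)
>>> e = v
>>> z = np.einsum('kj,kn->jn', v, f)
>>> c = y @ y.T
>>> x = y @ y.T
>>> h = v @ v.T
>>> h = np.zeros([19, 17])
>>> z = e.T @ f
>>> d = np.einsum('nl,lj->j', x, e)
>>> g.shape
(17, 19, 3, 11)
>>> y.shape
(11, 29)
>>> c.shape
(11, 11)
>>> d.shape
(3,)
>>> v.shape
(11, 3)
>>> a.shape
(11, 11)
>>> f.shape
(11, 19)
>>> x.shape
(11, 11)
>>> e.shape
(11, 3)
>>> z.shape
(3, 19)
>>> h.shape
(19, 17)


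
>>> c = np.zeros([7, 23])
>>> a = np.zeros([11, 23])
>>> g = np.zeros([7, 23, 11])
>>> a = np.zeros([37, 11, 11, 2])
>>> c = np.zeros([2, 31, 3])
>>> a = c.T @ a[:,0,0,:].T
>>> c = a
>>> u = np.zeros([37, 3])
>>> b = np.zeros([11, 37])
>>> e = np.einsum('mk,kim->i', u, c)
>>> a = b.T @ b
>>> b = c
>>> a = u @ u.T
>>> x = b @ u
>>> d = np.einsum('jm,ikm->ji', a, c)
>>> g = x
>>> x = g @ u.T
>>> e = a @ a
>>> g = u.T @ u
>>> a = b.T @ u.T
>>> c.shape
(3, 31, 37)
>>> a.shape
(37, 31, 37)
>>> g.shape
(3, 3)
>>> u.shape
(37, 3)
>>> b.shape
(3, 31, 37)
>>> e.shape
(37, 37)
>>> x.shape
(3, 31, 37)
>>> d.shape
(37, 3)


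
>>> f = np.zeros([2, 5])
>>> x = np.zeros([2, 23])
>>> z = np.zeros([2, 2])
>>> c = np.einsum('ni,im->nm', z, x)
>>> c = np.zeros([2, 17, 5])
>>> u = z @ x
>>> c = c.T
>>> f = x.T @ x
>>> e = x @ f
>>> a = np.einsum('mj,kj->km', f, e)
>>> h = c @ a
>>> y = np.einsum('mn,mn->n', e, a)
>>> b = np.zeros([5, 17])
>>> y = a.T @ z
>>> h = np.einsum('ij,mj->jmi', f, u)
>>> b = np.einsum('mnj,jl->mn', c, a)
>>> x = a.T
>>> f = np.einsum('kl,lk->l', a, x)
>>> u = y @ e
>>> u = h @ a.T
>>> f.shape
(23,)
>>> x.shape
(23, 2)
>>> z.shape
(2, 2)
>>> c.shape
(5, 17, 2)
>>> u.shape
(23, 2, 2)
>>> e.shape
(2, 23)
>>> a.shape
(2, 23)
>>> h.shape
(23, 2, 23)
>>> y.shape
(23, 2)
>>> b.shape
(5, 17)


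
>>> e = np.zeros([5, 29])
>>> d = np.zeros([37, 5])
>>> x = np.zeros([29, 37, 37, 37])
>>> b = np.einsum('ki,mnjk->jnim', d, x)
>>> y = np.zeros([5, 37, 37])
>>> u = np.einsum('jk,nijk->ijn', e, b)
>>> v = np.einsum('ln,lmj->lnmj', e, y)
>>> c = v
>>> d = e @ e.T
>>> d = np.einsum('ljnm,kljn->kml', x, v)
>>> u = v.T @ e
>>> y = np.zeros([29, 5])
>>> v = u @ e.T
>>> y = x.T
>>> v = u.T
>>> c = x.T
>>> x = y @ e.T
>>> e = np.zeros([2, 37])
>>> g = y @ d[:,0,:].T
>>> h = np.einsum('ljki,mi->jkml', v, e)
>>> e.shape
(2, 37)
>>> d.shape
(5, 37, 29)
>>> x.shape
(37, 37, 37, 5)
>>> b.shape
(37, 37, 5, 29)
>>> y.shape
(37, 37, 37, 29)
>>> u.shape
(37, 37, 29, 29)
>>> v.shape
(29, 29, 37, 37)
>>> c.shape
(37, 37, 37, 29)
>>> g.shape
(37, 37, 37, 5)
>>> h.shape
(29, 37, 2, 29)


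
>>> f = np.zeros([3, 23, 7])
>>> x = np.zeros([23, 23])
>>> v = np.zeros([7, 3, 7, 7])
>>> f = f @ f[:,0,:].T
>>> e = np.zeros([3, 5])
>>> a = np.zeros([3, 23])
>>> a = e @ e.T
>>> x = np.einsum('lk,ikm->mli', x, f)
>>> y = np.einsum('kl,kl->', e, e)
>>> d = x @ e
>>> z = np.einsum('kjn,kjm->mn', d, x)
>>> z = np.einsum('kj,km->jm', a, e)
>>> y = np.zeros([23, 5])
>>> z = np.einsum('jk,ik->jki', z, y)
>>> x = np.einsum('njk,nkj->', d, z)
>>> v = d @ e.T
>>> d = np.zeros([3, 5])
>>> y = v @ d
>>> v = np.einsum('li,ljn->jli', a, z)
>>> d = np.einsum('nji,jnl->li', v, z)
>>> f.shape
(3, 23, 3)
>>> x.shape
()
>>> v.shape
(5, 3, 3)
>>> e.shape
(3, 5)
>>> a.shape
(3, 3)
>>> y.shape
(3, 23, 5)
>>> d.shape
(23, 3)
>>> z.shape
(3, 5, 23)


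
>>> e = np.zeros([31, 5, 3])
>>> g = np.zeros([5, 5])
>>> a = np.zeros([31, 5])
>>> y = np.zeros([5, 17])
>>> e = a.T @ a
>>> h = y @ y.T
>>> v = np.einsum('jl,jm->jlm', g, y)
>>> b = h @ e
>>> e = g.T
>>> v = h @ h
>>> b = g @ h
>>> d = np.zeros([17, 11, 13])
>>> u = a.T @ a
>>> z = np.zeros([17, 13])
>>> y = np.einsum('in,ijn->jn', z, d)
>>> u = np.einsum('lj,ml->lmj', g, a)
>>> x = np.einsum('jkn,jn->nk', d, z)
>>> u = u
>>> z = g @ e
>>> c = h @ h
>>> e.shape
(5, 5)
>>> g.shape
(5, 5)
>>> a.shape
(31, 5)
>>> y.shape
(11, 13)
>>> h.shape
(5, 5)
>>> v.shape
(5, 5)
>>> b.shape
(5, 5)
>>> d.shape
(17, 11, 13)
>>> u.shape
(5, 31, 5)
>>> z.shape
(5, 5)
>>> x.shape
(13, 11)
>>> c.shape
(5, 5)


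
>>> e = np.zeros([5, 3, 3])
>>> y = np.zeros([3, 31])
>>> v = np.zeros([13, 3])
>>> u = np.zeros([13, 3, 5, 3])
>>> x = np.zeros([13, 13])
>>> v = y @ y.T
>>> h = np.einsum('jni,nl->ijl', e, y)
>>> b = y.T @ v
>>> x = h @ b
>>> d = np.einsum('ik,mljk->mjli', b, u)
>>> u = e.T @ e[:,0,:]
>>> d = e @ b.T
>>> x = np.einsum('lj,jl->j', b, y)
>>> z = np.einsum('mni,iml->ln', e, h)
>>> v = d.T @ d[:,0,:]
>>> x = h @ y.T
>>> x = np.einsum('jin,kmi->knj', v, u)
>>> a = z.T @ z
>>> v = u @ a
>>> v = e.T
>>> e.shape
(5, 3, 3)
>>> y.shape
(3, 31)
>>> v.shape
(3, 3, 5)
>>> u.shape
(3, 3, 3)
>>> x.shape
(3, 31, 31)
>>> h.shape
(3, 5, 31)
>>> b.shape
(31, 3)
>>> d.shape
(5, 3, 31)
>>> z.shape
(31, 3)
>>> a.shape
(3, 3)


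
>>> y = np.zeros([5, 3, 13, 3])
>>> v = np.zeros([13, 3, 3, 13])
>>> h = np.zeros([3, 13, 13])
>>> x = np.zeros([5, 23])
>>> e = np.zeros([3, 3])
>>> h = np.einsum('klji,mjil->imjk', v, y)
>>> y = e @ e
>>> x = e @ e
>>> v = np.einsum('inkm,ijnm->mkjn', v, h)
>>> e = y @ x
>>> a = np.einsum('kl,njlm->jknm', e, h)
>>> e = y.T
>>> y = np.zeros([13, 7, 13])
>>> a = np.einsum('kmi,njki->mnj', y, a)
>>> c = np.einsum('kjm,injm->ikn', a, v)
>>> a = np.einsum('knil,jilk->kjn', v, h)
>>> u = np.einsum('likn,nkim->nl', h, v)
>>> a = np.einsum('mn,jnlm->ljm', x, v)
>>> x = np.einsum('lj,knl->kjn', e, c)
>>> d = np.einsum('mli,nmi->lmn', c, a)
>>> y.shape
(13, 7, 13)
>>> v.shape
(13, 3, 5, 3)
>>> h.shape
(13, 5, 3, 13)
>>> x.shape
(13, 3, 7)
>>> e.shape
(3, 3)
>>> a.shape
(5, 13, 3)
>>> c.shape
(13, 7, 3)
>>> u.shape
(13, 13)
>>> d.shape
(7, 13, 5)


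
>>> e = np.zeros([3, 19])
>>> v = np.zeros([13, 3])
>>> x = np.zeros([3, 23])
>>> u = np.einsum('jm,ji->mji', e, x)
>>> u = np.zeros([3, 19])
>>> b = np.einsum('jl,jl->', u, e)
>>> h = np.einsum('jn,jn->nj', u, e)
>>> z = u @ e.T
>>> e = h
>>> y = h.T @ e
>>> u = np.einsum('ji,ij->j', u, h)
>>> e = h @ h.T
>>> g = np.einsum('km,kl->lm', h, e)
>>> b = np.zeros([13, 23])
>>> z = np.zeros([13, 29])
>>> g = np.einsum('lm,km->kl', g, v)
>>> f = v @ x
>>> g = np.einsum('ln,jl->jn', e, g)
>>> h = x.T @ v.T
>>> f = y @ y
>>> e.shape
(19, 19)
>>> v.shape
(13, 3)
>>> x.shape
(3, 23)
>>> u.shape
(3,)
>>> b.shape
(13, 23)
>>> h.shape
(23, 13)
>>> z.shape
(13, 29)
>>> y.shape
(3, 3)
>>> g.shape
(13, 19)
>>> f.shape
(3, 3)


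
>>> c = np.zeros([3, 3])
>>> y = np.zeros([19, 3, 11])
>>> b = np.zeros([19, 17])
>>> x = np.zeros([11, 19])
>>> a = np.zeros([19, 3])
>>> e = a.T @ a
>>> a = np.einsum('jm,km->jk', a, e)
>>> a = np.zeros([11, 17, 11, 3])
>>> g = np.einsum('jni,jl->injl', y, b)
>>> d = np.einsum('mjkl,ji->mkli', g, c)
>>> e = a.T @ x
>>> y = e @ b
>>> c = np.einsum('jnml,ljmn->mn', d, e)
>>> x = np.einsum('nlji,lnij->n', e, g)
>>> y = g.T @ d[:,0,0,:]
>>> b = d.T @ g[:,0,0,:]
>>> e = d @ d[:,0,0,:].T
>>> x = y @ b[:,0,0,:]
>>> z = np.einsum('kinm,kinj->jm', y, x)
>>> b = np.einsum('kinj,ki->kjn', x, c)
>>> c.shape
(17, 19)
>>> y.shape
(17, 19, 3, 3)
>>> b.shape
(17, 17, 3)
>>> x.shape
(17, 19, 3, 17)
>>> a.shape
(11, 17, 11, 3)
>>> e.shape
(11, 19, 17, 11)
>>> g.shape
(11, 3, 19, 17)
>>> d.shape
(11, 19, 17, 3)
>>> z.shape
(17, 3)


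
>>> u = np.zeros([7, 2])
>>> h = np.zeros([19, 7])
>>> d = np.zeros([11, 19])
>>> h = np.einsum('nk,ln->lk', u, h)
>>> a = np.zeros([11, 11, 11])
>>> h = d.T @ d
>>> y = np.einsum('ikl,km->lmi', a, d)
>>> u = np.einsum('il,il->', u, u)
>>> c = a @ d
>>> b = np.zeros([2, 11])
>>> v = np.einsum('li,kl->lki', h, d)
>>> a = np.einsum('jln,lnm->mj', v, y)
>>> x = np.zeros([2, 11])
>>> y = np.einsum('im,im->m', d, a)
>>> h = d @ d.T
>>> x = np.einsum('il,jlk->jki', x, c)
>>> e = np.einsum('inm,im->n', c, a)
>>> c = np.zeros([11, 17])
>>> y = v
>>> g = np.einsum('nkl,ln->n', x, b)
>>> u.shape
()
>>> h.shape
(11, 11)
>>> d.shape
(11, 19)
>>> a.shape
(11, 19)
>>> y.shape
(19, 11, 19)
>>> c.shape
(11, 17)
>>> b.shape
(2, 11)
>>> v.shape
(19, 11, 19)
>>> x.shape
(11, 19, 2)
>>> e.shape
(11,)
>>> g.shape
(11,)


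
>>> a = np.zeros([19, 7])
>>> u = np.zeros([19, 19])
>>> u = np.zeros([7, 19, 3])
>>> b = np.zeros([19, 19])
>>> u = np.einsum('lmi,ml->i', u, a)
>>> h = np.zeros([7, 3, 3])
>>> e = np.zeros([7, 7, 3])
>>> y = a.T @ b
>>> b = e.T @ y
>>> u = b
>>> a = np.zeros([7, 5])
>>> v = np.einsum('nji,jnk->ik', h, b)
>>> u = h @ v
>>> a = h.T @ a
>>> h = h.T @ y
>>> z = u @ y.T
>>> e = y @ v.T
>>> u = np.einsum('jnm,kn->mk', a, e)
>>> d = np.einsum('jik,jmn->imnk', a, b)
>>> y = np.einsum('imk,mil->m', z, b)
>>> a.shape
(3, 3, 5)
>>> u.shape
(5, 7)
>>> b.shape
(3, 7, 19)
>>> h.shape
(3, 3, 19)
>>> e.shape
(7, 3)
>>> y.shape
(3,)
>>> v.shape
(3, 19)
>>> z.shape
(7, 3, 7)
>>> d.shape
(3, 7, 19, 5)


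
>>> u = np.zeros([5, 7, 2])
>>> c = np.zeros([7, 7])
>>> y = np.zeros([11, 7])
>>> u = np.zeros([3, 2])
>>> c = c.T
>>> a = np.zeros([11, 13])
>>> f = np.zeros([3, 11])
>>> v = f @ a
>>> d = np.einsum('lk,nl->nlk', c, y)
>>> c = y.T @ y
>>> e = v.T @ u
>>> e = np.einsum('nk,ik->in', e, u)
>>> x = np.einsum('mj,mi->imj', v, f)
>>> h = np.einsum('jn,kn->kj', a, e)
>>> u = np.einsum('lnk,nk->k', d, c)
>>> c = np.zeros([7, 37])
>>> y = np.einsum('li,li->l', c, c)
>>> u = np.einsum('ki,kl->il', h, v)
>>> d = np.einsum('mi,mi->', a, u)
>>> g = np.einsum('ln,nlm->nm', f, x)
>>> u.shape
(11, 13)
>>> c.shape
(7, 37)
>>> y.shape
(7,)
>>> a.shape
(11, 13)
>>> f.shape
(3, 11)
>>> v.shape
(3, 13)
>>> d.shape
()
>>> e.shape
(3, 13)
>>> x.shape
(11, 3, 13)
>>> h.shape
(3, 11)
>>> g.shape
(11, 13)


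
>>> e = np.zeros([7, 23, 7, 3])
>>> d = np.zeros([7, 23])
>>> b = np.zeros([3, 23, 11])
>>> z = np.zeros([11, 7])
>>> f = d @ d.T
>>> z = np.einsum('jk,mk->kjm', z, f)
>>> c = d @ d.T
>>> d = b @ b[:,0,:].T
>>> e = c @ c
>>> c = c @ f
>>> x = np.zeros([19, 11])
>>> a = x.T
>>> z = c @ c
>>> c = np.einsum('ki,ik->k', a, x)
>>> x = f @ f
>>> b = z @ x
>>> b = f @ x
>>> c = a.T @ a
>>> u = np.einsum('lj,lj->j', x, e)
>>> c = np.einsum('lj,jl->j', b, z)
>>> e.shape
(7, 7)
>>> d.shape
(3, 23, 3)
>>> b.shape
(7, 7)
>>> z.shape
(7, 7)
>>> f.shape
(7, 7)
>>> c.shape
(7,)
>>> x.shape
(7, 7)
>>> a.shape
(11, 19)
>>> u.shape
(7,)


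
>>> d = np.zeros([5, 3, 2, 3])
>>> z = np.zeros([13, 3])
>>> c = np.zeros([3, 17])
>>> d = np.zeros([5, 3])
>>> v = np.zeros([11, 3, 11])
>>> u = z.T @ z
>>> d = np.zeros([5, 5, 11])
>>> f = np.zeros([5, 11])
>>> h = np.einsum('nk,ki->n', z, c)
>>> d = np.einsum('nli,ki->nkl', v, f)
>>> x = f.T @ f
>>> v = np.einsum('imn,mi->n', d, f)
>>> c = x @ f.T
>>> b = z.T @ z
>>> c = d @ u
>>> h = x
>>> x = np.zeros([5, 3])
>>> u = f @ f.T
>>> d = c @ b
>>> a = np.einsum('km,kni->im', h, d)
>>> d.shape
(11, 5, 3)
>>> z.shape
(13, 3)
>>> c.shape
(11, 5, 3)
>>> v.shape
(3,)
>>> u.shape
(5, 5)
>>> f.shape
(5, 11)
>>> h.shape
(11, 11)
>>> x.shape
(5, 3)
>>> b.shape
(3, 3)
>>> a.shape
(3, 11)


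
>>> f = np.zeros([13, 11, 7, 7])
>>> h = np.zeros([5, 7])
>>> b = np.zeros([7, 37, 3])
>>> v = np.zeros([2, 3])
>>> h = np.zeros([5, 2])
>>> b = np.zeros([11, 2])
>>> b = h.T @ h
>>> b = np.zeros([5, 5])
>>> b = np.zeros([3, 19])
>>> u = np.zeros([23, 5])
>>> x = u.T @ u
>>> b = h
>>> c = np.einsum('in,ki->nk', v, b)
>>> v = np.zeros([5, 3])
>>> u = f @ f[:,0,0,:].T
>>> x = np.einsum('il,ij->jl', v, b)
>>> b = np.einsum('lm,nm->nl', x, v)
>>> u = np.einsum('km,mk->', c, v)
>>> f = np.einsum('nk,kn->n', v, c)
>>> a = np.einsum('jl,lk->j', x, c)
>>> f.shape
(5,)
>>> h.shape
(5, 2)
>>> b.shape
(5, 2)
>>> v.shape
(5, 3)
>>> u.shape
()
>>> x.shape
(2, 3)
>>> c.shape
(3, 5)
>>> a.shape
(2,)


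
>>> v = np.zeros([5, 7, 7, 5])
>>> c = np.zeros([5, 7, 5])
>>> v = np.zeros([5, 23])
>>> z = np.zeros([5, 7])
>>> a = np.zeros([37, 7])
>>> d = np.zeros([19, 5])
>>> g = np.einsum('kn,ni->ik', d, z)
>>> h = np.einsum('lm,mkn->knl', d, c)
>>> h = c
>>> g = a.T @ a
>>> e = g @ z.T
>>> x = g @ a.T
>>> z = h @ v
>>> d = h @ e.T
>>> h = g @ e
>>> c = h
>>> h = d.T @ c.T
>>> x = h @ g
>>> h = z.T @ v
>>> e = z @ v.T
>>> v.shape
(5, 23)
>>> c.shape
(7, 5)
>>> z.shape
(5, 7, 23)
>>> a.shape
(37, 7)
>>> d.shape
(5, 7, 7)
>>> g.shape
(7, 7)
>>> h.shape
(23, 7, 23)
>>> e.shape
(5, 7, 5)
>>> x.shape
(7, 7, 7)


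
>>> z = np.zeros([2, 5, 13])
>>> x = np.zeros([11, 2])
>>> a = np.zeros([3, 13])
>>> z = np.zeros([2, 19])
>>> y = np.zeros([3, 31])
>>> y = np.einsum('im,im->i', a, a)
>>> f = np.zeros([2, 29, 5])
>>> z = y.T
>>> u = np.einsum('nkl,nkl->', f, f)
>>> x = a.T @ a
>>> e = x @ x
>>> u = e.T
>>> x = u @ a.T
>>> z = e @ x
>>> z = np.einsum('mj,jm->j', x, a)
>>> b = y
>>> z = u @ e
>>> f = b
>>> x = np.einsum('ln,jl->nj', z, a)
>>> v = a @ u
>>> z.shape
(13, 13)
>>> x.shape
(13, 3)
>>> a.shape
(3, 13)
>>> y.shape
(3,)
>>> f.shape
(3,)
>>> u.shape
(13, 13)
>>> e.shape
(13, 13)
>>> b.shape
(3,)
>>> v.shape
(3, 13)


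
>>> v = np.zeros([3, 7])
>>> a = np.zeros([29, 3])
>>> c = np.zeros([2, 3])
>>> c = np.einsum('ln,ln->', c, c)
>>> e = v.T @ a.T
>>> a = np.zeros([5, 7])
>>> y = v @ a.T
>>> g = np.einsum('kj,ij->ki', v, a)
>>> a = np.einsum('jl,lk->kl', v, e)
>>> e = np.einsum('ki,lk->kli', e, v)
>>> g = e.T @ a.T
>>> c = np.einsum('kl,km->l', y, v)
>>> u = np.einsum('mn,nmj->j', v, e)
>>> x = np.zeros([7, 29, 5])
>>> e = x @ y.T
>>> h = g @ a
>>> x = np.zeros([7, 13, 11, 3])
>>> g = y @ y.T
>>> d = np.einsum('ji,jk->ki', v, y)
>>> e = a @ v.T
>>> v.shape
(3, 7)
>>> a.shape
(29, 7)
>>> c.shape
(5,)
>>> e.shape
(29, 3)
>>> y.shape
(3, 5)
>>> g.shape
(3, 3)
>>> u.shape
(29,)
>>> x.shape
(7, 13, 11, 3)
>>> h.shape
(29, 3, 7)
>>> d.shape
(5, 7)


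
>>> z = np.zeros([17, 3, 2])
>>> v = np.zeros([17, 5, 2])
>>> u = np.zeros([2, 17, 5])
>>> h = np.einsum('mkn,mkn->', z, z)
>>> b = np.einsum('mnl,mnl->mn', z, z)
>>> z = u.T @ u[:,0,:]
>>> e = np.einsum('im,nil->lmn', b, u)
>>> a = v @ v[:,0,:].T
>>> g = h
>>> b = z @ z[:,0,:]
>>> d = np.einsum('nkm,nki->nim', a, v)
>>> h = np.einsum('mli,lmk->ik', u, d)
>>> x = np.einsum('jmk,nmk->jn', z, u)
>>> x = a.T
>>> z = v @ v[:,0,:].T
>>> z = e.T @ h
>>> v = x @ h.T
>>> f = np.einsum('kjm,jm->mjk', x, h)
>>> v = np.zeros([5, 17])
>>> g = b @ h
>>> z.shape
(2, 3, 17)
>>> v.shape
(5, 17)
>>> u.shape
(2, 17, 5)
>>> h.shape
(5, 17)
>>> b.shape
(5, 17, 5)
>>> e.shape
(5, 3, 2)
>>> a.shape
(17, 5, 17)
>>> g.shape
(5, 17, 17)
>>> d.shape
(17, 2, 17)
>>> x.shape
(17, 5, 17)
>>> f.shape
(17, 5, 17)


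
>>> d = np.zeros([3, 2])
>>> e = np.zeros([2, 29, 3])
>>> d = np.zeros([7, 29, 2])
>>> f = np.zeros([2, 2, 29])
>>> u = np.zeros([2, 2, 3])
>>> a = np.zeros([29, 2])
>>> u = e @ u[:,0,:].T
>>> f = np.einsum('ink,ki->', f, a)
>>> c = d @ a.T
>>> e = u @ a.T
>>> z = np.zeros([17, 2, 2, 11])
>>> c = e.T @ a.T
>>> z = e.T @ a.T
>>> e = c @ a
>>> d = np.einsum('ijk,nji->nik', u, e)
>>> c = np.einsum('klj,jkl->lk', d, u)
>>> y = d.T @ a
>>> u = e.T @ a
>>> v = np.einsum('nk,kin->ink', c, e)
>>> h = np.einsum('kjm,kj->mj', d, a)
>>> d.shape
(29, 2, 2)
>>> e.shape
(29, 29, 2)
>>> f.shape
()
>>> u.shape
(2, 29, 2)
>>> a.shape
(29, 2)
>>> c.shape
(2, 29)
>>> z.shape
(29, 29, 29)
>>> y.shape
(2, 2, 2)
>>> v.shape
(29, 2, 29)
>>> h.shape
(2, 2)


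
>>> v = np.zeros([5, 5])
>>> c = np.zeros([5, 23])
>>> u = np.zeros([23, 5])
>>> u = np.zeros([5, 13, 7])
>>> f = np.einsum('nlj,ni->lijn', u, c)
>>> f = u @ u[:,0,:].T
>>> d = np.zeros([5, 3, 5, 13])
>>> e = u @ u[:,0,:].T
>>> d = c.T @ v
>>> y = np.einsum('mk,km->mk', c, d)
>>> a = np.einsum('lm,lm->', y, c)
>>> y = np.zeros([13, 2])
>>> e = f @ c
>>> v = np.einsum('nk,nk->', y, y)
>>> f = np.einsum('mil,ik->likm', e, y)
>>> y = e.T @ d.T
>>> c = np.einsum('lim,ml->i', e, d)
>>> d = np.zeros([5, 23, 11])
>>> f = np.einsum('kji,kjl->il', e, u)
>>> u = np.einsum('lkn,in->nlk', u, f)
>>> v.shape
()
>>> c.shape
(13,)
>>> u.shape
(7, 5, 13)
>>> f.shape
(23, 7)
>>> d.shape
(5, 23, 11)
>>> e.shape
(5, 13, 23)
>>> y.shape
(23, 13, 23)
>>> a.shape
()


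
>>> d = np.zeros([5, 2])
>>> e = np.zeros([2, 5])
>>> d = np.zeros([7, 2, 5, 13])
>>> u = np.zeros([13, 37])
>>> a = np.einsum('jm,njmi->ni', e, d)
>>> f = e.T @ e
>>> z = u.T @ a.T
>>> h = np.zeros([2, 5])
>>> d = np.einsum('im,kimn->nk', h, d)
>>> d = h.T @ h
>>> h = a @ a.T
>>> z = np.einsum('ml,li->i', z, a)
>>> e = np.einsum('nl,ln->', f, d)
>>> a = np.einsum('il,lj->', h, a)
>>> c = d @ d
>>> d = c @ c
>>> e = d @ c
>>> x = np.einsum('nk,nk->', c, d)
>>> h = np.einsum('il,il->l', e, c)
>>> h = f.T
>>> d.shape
(5, 5)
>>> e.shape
(5, 5)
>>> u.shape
(13, 37)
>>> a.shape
()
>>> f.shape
(5, 5)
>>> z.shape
(13,)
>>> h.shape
(5, 5)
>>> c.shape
(5, 5)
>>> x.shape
()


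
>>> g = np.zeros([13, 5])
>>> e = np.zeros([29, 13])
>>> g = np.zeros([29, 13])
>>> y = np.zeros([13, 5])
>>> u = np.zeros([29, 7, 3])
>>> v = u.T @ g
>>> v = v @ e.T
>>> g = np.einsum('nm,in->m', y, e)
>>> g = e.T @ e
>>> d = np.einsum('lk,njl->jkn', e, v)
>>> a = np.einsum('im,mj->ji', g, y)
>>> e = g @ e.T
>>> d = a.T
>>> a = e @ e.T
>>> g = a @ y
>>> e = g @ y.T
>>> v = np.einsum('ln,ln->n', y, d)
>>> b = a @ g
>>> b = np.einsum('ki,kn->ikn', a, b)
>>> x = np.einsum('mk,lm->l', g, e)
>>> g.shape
(13, 5)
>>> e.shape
(13, 13)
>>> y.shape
(13, 5)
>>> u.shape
(29, 7, 3)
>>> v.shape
(5,)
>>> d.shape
(13, 5)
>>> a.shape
(13, 13)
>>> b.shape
(13, 13, 5)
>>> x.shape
(13,)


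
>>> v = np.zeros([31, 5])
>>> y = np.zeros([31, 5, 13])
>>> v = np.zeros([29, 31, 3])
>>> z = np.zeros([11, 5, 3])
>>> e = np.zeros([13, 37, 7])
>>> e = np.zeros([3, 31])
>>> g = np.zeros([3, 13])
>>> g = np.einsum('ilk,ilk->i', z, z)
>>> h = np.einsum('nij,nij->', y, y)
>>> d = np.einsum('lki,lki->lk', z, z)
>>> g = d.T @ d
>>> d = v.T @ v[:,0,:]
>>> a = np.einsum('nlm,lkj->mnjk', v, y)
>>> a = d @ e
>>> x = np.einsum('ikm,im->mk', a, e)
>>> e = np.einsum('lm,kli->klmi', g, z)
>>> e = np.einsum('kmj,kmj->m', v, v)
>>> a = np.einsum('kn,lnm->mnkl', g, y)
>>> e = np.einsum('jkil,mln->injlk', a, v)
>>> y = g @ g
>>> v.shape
(29, 31, 3)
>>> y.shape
(5, 5)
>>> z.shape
(11, 5, 3)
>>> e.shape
(5, 3, 13, 31, 5)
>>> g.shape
(5, 5)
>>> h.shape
()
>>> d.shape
(3, 31, 3)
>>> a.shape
(13, 5, 5, 31)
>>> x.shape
(31, 31)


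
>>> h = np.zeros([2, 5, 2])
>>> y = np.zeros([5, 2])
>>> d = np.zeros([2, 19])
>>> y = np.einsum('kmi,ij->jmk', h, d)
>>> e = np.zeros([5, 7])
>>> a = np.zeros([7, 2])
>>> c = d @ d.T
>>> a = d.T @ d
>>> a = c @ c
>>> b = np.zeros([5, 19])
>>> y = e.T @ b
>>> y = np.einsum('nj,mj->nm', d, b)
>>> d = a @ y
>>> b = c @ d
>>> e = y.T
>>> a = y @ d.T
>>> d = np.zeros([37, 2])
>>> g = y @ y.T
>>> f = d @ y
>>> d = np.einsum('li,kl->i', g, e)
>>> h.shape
(2, 5, 2)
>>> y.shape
(2, 5)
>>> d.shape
(2,)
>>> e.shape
(5, 2)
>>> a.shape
(2, 2)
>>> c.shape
(2, 2)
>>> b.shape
(2, 5)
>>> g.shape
(2, 2)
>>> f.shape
(37, 5)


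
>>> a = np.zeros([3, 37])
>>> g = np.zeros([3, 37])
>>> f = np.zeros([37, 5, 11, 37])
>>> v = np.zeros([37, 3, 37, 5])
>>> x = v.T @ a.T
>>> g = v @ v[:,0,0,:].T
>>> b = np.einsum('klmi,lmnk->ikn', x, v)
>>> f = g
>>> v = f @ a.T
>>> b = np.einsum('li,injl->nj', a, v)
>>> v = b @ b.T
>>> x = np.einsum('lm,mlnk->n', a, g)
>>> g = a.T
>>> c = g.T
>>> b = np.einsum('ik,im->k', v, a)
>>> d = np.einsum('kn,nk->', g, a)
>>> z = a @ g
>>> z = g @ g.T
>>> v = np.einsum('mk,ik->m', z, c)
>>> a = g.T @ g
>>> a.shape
(3, 3)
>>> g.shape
(37, 3)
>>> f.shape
(37, 3, 37, 37)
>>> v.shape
(37,)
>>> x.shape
(37,)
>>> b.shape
(3,)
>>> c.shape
(3, 37)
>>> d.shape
()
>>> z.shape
(37, 37)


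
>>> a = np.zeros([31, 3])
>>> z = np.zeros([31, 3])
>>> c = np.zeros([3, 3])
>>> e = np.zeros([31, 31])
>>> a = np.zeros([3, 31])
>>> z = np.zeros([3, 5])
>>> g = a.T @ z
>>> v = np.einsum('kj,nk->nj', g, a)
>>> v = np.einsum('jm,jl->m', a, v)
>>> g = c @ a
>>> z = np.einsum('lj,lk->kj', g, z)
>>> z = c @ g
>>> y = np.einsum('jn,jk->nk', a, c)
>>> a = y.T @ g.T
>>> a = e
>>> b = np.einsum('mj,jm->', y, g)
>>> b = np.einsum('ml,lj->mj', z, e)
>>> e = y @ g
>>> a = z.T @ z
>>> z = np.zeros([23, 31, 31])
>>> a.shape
(31, 31)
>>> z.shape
(23, 31, 31)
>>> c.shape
(3, 3)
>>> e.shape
(31, 31)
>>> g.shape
(3, 31)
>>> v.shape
(31,)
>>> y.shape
(31, 3)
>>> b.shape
(3, 31)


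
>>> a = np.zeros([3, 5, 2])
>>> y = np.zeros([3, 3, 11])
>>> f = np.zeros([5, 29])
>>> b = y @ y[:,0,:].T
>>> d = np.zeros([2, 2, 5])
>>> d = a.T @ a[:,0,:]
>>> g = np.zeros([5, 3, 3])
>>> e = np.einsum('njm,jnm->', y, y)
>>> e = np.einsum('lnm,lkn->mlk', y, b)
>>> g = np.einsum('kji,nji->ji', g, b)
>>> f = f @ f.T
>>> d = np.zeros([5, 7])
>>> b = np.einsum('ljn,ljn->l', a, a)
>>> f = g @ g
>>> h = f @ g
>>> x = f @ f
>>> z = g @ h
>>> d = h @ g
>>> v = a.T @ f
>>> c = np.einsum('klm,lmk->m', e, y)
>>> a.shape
(3, 5, 2)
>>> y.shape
(3, 3, 11)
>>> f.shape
(3, 3)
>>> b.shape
(3,)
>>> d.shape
(3, 3)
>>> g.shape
(3, 3)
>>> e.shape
(11, 3, 3)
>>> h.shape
(3, 3)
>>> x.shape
(3, 3)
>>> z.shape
(3, 3)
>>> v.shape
(2, 5, 3)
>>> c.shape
(3,)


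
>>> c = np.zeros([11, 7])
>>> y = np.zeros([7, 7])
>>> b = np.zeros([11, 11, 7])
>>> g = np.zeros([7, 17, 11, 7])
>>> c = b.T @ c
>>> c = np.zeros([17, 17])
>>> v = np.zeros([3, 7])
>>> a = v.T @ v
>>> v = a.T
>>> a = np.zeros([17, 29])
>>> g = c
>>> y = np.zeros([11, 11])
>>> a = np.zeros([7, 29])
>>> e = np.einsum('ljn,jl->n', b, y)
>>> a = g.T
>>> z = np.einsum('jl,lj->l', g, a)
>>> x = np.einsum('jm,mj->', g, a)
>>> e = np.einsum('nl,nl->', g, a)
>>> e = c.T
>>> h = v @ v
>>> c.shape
(17, 17)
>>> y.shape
(11, 11)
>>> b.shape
(11, 11, 7)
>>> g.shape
(17, 17)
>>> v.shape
(7, 7)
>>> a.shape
(17, 17)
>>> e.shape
(17, 17)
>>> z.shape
(17,)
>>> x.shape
()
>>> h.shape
(7, 7)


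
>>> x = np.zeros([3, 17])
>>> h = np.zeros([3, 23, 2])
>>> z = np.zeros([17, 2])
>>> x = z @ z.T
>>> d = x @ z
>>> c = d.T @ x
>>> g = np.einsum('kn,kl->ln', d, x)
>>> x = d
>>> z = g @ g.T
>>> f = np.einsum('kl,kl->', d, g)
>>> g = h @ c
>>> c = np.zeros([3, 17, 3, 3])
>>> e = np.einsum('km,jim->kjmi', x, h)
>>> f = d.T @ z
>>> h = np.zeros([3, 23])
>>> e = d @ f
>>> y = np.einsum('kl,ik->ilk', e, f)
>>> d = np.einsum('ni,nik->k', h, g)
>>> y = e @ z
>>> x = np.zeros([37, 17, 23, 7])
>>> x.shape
(37, 17, 23, 7)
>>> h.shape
(3, 23)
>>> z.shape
(17, 17)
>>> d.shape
(17,)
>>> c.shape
(3, 17, 3, 3)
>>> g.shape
(3, 23, 17)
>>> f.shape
(2, 17)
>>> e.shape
(17, 17)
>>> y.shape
(17, 17)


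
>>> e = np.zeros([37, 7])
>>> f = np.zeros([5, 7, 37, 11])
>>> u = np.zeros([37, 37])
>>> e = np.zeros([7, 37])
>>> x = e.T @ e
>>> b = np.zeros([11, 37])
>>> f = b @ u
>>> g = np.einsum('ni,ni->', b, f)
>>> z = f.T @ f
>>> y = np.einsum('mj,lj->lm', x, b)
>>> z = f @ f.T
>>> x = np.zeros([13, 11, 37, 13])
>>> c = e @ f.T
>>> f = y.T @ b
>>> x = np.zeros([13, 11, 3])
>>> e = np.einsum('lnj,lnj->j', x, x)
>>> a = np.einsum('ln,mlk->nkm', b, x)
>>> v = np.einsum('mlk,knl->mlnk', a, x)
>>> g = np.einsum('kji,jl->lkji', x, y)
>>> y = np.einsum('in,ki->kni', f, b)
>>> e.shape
(3,)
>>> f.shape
(37, 37)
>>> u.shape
(37, 37)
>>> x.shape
(13, 11, 3)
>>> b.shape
(11, 37)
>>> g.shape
(37, 13, 11, 3)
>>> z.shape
(11, 11)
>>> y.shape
(11, 37, 37)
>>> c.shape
(7, 11)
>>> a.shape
(37, 3, 13)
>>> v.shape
(37, 3, 11, 13)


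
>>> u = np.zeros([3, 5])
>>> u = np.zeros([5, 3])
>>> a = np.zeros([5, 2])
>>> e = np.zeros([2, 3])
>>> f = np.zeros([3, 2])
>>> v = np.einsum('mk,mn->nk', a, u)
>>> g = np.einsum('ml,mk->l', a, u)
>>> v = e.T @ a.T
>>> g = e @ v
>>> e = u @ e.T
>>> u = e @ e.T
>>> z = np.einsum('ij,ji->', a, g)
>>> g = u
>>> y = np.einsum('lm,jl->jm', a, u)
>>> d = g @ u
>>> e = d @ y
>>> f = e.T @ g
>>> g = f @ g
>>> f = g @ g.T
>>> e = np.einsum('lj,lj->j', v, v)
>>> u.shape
(5, 5)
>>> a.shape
(5, 2)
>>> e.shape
(5,)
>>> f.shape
(2, 2)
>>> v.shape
(3, 5)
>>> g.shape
(2, 5)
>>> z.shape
()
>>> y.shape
(5, 2)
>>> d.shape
(5, 5)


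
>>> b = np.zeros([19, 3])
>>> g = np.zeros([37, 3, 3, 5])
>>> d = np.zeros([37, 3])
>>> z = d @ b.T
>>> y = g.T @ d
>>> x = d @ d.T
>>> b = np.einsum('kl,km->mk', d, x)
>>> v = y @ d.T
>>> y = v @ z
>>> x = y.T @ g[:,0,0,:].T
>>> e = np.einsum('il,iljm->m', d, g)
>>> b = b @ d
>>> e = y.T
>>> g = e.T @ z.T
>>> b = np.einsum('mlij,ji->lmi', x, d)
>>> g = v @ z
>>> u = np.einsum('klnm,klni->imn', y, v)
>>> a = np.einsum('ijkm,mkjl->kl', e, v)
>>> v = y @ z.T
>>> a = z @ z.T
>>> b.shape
(3, 19, 3)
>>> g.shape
(5, 3, 3, 19)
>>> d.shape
(37, 3)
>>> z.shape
(37, 19)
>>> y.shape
(5, 3, 3, 19)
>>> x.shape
(19, 3, 3, 37)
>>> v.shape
(5, 3, 3, 37)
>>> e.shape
(19, 3, 3, 5)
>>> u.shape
(37, 19, 3)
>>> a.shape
(37, 37)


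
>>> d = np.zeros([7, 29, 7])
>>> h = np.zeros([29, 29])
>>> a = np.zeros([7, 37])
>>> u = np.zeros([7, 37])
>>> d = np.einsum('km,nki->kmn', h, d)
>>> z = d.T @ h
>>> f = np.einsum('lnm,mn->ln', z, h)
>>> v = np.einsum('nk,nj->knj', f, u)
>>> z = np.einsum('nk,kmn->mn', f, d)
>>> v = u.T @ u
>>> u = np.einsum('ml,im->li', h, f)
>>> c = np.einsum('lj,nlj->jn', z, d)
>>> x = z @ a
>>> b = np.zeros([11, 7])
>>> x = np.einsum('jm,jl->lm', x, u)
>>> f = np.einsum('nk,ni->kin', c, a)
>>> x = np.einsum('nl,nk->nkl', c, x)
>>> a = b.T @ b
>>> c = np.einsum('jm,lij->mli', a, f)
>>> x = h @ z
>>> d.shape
(29, 29, 7)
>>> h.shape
(29, 29)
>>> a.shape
(7, 7)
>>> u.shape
(29, 7)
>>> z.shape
(29, 7)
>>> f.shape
(29, 37, 7)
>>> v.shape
(37, 37)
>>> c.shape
(7, 29, 37)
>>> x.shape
(29, 7)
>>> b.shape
(11, 7)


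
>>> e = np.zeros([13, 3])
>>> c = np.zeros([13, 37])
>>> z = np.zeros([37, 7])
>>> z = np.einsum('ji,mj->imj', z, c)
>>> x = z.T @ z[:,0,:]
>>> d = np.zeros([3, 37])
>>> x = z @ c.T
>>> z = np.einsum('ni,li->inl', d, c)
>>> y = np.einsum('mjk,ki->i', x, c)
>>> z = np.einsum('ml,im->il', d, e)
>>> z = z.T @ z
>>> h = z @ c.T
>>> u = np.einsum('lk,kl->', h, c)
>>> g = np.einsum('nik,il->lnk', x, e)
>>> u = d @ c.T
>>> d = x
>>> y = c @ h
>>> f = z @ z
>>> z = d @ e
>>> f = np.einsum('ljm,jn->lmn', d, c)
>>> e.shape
(13, 3)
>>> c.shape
(13, 37)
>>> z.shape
(7, 13, 3)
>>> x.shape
(7, 13, 13)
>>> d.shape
(7, 13, 13)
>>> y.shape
(13, 13)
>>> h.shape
(37, 13)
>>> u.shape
(3, 13)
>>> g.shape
(3, 7, 13)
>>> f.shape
(7, 13, 37)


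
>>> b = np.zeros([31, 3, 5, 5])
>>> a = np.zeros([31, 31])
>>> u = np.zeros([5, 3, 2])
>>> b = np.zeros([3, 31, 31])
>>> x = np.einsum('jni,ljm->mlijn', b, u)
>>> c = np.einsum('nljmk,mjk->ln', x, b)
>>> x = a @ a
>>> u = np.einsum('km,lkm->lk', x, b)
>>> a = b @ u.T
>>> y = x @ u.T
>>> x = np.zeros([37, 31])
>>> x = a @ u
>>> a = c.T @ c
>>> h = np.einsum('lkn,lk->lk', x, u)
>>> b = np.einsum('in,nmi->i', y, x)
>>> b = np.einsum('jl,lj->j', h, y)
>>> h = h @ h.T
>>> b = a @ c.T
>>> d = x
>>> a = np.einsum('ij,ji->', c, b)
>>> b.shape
(2, 5)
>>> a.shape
()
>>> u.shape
(3, 31)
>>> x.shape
(3, 31, 31)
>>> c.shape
(5, 2)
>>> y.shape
(31, 3)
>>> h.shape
(3, 3)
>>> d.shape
(3, 31, 31)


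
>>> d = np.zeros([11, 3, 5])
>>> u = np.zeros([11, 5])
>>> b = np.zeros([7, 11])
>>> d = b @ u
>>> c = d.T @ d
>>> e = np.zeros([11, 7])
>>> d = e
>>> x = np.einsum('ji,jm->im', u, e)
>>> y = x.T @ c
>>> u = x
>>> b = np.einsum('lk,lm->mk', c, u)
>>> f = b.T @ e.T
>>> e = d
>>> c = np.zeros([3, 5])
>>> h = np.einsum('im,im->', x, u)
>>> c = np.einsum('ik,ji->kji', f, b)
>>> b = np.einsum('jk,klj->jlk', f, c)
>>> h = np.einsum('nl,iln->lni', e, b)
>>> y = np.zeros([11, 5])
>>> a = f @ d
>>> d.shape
(11, 7)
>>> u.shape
(5, 7)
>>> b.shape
(5, 7, 11)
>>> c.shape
(11, 7, 5)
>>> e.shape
(11, 7)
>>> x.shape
(5, 7)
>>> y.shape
(11, 5)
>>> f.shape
(5, 11)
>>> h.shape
(7, 11, 5)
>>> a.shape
(5, 7)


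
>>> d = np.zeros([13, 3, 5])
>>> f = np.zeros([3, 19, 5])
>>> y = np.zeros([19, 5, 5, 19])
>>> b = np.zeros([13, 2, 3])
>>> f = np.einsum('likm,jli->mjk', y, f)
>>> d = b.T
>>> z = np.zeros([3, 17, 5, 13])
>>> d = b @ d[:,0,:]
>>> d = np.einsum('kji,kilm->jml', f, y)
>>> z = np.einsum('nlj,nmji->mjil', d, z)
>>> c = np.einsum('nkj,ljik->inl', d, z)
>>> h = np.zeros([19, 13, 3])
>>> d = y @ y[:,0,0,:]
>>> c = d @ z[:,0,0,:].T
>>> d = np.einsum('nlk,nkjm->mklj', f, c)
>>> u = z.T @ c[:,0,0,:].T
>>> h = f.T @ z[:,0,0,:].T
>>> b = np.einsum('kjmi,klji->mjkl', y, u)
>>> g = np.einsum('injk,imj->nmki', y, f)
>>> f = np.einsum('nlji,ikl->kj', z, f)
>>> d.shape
(17, 5, 3, 5)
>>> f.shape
(3, 13)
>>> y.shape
(19, 5, 5, 19)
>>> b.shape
(5, 5, 19, 13)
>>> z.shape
(17, 5, 13, 19)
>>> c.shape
(19, 5, 5, 17)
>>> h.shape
(5, 3, 17)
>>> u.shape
(19, 13, 5, 19)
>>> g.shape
(5, 3, 19, 19)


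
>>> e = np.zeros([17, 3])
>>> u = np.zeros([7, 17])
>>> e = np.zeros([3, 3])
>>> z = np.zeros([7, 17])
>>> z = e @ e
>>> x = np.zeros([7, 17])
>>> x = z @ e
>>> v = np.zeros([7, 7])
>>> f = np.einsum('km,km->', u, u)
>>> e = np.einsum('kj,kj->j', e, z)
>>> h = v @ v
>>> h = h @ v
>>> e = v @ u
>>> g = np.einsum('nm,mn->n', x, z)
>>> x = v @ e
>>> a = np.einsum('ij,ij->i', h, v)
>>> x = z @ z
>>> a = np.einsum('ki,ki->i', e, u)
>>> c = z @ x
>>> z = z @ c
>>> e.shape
(7, 17)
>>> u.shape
(7, 17)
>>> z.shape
(3, 3)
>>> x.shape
(3, 3)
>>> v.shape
(7, 7)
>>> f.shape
()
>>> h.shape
(7, 7)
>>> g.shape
(3,)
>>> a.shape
(17,)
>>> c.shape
(3, 3)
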